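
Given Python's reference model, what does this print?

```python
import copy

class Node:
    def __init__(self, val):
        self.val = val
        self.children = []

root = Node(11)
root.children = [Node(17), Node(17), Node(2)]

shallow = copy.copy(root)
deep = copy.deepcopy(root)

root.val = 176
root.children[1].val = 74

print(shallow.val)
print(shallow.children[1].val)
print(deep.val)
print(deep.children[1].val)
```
11
74
11
17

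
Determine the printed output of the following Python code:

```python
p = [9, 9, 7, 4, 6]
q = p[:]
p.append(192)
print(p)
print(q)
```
[9, 9, 7, 4, 6, 192]
[9, 9, 7, 4, 6]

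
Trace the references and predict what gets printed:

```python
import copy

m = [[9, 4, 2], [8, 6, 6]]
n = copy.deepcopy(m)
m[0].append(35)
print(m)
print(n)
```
[[9, 4, 2, 35], [8, 6, 6]]
[[9, 4, 2], [8, 6, 6]]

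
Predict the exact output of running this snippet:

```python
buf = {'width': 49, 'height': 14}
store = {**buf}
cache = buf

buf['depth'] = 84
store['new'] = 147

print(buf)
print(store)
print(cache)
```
{'width': 49, 'height': 14, 'depth': 84}
{'width': 49, 'height': 14, 'new': 147}
{'width': 49, 'height': 14, 'depth': 84}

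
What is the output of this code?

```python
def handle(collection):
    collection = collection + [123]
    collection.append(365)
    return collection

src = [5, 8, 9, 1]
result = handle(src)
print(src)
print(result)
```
[5, 8, 9, 1]
[5, 8, 9, 1, 123, 365]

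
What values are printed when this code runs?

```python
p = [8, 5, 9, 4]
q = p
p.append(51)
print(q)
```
[8, 5, 9, 4, 51]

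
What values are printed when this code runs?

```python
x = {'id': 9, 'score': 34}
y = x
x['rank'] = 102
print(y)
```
{'id': 9, 'score': 34, 'rank': 102}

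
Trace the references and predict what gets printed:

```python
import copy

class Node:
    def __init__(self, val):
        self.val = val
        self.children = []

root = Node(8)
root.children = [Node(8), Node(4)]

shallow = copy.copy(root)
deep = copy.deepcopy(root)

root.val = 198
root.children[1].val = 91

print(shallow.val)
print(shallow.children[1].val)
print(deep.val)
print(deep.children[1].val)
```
8
91
8
4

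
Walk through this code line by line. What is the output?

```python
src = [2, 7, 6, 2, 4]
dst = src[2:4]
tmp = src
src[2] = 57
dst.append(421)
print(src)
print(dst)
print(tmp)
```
[2, 7, 57, 2, 4]
[6, 2, 421]
[2, 7, 57, 2, 4]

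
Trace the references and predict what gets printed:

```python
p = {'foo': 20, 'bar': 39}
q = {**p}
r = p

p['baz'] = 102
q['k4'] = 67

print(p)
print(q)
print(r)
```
{'foo': 20, 'bar': 39, 'baz': 102}
{'foo': 20, 'bar': 39, 'k4': 67}
{'foo': 20, 'bar': 39, 'baz': 102}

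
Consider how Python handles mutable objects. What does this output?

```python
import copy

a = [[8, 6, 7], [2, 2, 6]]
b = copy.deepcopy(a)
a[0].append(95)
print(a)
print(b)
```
[[8, 6, 7, 95], [2, 2, 6]]
[[8, 6, 7], [2, 2, 6]]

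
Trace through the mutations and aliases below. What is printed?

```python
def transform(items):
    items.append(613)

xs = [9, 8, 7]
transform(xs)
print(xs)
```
[9, 8, 7, 613]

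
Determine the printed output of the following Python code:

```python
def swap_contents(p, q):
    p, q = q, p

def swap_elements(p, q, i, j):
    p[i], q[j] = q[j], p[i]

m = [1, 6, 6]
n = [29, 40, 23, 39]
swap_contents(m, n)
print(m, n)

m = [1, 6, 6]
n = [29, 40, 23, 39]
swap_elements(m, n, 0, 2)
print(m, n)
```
[1, 6, 6] [29, 40, 23, 39]
[23, 6, 6] [29, 40, 1, 39]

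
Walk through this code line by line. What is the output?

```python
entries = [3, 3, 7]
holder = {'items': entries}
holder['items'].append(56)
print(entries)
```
[3, 3, 7, 56]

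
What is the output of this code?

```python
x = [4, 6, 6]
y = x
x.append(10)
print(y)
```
[4, 6, 6, 10]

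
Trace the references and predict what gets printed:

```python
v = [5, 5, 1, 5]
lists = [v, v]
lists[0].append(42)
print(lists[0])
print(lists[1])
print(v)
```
[5, 5, 1, 5, 42]
[5, 5, 1, 5, 42]
[5, 5, 1, 5, 42]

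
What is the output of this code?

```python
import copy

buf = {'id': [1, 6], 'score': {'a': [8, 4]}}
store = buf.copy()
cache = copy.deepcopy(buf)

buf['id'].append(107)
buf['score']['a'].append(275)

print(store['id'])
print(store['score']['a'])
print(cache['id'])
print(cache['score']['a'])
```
[1, 6, 107]
[8, 4, 275]
[1, 6]
[8, 4]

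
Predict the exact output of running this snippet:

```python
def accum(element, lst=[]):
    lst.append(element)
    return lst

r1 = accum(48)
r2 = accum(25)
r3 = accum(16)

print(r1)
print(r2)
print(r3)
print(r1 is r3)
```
[48, 25, 16]
[48, 25, 16]
[48, 25, 16]
True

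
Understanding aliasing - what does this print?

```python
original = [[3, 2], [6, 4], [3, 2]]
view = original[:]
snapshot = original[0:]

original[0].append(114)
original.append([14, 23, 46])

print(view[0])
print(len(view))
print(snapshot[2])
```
[3, 2, 114]
3
[3, 2]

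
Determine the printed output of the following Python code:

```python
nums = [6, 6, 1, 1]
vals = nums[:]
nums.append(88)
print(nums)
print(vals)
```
[6, 6, 1, 1, 88]
[6, 6, 1, 1]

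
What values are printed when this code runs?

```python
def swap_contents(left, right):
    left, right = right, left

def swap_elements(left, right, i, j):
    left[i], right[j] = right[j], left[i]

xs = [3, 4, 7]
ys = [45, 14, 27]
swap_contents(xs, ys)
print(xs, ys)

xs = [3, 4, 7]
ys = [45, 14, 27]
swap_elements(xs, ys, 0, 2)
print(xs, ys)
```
[3, 4, 7] [45, 14, 27]
[27, 4, 7] [45, 14, 3]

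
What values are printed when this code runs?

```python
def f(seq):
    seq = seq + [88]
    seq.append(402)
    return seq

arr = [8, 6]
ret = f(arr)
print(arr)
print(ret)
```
[8, 6]
[8, 6, 88, 402]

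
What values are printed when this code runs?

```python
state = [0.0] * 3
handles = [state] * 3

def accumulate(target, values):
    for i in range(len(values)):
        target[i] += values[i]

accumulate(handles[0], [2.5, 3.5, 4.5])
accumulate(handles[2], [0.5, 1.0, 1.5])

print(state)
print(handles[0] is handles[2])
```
[3.0, 4.5, 6.0]
True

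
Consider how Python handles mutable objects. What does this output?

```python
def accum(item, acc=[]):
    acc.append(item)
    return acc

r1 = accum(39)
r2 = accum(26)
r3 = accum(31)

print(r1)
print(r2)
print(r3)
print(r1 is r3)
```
[39, 26, 31]
[39, 26, 31]
[39, 26, 31]
True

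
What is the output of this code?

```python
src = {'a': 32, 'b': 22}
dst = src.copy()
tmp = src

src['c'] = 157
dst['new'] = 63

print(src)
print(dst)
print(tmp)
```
{'a': 32, 'b': 22, 'c': 157}
{'a': 32, 'b': 22, 'new': 63}
{'a': 32, 'b': 22, 'c': 157}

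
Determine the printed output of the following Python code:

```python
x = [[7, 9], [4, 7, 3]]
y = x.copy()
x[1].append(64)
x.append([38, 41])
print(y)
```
[[7, 9], [4, 7, 3, 64]]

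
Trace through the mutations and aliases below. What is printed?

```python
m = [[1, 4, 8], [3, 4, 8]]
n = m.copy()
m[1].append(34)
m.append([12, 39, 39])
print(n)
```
[[1, 4, 8], [3, 4, 8, 34]]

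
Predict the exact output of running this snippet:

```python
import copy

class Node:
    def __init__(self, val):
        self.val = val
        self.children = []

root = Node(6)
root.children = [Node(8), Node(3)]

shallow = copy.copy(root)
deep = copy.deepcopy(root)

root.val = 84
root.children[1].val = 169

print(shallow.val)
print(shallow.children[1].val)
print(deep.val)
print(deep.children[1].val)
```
6
169
6
3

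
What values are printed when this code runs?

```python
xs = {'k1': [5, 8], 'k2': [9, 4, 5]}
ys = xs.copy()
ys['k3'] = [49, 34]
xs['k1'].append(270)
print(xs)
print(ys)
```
{'k1': [5, 8, 270], 'k2': [9, 4, 5]}
{'k1': [5, 8, 270], 'k2': [9, 4, 5], 'k3': [49, 34]}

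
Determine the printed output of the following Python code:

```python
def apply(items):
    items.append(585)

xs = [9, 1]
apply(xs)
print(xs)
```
[9, 1, 585]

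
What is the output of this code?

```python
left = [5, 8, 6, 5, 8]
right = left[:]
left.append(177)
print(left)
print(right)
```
[5, 8, 6, 5, 8, 177]
[5, 8, 6, 5, 8]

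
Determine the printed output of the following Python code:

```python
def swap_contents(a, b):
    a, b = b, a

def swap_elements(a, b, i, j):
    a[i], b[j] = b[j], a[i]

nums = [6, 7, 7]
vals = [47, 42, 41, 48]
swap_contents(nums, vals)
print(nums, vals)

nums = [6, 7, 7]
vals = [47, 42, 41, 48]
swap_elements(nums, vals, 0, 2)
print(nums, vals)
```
[6, 7, 7] [47, 42, 41, 48]
[41, 7, 7] [47, 42, 6, 48]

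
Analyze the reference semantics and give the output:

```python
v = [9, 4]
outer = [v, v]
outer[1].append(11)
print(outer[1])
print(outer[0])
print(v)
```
[9, 4, 11]
[9, 4, 11]
[9, 4, 11]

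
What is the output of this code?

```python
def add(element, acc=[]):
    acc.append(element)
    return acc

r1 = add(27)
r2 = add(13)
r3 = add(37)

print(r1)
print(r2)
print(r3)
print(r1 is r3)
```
[27, 13, 37]
[27, 13, 37]
[27, 13, 37]
True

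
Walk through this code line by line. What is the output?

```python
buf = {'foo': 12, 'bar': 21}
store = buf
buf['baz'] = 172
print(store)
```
{'foo': 12, 'bar': 21, 'baz': 172}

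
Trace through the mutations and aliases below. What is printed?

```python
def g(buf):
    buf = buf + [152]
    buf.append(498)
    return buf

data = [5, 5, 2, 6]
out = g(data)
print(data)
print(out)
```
[5, 5, 2, 6]
[5, 5, 2, 6, 152, 498]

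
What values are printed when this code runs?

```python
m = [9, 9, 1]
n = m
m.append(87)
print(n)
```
[9, 9, 1, 87]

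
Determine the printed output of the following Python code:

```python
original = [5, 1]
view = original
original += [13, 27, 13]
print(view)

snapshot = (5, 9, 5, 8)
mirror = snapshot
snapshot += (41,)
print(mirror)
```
[5, 1, 13, 27, 13]
(5, 9, 5, 8)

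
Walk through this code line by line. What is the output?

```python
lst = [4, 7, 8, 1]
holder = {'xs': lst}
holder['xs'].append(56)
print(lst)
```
[4, 7, 8, 1, 56]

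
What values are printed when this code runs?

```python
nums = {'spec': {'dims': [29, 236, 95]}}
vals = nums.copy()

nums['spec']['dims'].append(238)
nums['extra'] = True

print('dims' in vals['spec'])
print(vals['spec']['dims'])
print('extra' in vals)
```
True
[29, 236, 95, 238]
False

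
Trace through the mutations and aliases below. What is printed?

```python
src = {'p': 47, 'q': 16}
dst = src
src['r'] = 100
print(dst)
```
{'p': 47, 'q': 16, 'r': 100}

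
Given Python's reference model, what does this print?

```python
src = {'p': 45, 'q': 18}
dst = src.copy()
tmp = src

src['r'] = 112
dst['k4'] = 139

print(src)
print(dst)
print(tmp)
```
{'p': 45, 'q': 18, 'r': 112}
{'p': 45, 'q': 18, 'k4': 139}
{'p': 45, 'q': 18, 'r': 112}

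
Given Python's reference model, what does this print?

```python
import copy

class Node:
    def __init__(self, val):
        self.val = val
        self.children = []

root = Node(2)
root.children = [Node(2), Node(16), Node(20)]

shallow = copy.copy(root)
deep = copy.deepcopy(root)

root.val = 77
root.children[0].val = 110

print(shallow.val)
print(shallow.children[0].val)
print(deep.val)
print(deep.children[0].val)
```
2
110
2
2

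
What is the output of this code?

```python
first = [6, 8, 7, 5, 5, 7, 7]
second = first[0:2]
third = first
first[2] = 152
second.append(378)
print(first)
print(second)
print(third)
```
[6, 8, 152, 5, 5, 7, 7]
[6, 8, 378]
[6, 8, 152, 5, 5, 7, 7]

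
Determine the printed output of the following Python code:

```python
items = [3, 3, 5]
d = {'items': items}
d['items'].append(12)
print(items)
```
[3, 3, 5, 12]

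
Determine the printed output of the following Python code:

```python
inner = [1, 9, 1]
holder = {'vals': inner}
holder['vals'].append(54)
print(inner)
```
[1, 9, 1, 54]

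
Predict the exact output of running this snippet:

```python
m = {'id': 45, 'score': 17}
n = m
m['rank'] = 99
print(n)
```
{'id': 45, 'score': 17, 'rank': 99}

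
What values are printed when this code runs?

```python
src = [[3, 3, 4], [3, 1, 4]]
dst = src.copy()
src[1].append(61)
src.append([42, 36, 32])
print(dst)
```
[[3, 3, 4], [3, 1, 4, 61]]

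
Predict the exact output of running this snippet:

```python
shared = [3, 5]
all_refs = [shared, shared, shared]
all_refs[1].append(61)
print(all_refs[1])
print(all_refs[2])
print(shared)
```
[3, 5, 61]
[3, 5, 61]
[3, 5, 61]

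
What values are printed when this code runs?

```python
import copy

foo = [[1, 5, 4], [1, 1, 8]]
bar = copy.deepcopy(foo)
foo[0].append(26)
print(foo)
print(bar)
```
[[1, 5, 4, 26], [1, 1, 8]]
[[1, 5, 4], [1, 1, 8]]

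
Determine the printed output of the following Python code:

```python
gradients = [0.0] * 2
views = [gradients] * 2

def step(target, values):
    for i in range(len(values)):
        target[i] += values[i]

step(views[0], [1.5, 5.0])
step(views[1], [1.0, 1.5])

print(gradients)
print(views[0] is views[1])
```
[2.5, 6.5]
True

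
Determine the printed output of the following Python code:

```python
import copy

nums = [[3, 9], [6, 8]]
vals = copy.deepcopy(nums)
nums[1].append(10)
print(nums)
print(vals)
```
[[3, 9], [6, 8, 10]]
[[3, 9], [6, 8]]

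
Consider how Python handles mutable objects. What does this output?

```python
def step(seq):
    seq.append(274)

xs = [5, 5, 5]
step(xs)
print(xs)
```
[5, 5, 5, 274]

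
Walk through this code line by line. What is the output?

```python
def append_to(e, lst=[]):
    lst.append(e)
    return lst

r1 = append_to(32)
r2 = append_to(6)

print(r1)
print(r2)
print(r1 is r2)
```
[32, 6]
[32, 6]
True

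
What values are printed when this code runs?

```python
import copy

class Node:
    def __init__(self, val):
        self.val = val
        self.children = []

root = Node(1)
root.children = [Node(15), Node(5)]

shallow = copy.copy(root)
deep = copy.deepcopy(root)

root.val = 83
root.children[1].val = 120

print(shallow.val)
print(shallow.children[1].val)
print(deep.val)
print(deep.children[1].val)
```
1
120
1
5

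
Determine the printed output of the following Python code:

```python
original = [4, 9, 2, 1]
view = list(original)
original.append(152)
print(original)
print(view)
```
[4, 9, 2, 1, 152]
[4, 9, 2, 1]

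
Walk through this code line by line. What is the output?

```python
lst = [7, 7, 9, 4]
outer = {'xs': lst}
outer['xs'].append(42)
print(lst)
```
[7, 7, 9, 4, 42]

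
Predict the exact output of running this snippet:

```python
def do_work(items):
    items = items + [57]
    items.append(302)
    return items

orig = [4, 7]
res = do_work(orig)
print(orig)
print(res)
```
[4, 7]
[4, 7, 57, 302]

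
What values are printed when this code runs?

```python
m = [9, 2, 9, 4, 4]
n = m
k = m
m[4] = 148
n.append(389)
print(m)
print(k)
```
[9, 2, 9, 4, 148, 389]
[9, 2, 9, 4, 148, 389]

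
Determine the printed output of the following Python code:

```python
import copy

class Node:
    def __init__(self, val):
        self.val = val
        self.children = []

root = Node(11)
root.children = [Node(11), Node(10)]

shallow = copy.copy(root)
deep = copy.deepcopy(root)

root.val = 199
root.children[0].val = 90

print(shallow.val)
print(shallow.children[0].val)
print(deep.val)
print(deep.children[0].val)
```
11
90
11
11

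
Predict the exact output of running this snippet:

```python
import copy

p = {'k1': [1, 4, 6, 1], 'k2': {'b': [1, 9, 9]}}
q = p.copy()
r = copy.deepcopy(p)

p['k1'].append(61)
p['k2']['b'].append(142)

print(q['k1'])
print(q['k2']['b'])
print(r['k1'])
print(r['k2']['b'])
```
[1, 4, 6, 1, 61]
[1, 9, 9, 142]
[1, 4, 6, 1]
[1, 9, 9]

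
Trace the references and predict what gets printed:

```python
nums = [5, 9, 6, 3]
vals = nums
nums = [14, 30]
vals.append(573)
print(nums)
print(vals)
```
[14, 30]
[5, 9, 6, 3, 573]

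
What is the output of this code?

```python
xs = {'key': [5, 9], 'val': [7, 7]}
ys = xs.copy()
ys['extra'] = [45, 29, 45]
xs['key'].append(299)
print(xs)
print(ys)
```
{'key': [5, 9, 299], 'val': [7, 7]}
{'key': [5, 9, 299], 'val': [7, 7], 'extra': [45, 29, 45]}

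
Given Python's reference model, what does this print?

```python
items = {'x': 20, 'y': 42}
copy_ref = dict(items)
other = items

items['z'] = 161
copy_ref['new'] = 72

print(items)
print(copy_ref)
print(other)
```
{'x': 20, 'y': 42, 'z': 161}
{'x': 20, 'y': 42, 'new': 72}
{'x': 20, 'y': 42, 'z': 161}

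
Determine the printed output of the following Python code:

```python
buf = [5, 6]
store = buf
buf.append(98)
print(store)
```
[5, 6, 98]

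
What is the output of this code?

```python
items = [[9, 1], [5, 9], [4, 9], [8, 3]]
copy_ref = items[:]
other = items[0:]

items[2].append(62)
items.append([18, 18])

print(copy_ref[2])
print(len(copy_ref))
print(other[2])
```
[4, 9, 62]
4
[4, 9, 62]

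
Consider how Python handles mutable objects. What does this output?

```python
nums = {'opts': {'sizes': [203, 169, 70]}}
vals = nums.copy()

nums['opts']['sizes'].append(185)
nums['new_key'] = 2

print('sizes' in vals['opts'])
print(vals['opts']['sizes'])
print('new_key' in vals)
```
True
[203, 169, 70, 185]
False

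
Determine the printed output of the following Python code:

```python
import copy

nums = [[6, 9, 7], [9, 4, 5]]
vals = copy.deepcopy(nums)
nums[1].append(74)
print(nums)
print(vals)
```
[[6, 9, 7], [9, 4, 5, 74]]
[[6, 9, 7], [9, 4, 5]]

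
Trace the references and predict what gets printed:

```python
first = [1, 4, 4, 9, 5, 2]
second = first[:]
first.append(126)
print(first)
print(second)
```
[1, 4, 4, 9, 5, 2, 126]
[1, 4, 4, 9, 5, 2]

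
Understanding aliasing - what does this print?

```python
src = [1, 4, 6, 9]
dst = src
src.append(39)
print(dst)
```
[1, 4, 6, 9, 39]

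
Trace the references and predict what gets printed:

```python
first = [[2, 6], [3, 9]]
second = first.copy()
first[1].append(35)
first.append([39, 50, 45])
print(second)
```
[[2, 6], [3, 9, 35]]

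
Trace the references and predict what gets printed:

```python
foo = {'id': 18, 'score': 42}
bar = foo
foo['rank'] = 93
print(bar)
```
{'id': 18, 'score': 42, 'rank': 93}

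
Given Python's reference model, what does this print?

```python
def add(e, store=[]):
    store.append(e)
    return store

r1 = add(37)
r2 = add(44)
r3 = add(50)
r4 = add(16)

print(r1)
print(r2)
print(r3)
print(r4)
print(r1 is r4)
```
[37, 44, 50, 16]
[37, 44, 50, 16]
[37, 44, 50, 16]
[37, 44, 50, 16]
True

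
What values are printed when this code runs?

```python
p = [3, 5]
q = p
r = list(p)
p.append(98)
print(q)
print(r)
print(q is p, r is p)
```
[3, 5, 98]
[3, 5]
True False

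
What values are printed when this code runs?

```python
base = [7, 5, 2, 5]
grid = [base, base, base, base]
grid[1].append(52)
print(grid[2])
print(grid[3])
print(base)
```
[7, 5, 2, 5, 52]
[7, 5, 2, 5, 52]
[7, 5, 2, 5, 52]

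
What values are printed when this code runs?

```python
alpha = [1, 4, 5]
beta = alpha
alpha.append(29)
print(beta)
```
[1, 4, 5, 29]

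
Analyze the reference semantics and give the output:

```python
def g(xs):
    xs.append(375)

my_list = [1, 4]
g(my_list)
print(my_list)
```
[1, 4, 375]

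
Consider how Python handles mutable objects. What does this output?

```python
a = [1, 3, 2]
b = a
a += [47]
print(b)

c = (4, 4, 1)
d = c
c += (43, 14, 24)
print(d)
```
[1, 3, 2, 47]
(4, 4, 1)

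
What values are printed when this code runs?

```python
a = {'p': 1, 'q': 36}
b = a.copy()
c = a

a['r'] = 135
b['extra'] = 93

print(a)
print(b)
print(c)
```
{'p': 1, 'q': 36, 'r': 135}
{'p': 1, 'q': 36, 'extra': 93}
{'p': 1, 'q': 36, 'r': 135}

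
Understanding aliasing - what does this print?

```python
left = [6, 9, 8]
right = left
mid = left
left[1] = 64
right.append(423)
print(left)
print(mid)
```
[6, 64, 8, 423]
[6, 64, 8, 423]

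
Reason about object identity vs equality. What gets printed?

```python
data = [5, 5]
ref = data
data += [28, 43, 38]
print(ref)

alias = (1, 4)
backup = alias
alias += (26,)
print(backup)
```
[5, 5, 28, 43, 38]
(1, 4)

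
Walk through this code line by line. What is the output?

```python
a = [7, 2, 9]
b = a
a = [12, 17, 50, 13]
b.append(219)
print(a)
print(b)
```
[12, 17, 50, 13]
[7, 2, 9, 219]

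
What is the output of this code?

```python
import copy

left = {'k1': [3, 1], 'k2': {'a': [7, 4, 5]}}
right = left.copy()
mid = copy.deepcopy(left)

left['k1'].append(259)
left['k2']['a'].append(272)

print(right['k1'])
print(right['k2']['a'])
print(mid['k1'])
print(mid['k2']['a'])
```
[3, 1, 259]
[7, 4, 5, 272]
[3, 1]
[7, 4, 5]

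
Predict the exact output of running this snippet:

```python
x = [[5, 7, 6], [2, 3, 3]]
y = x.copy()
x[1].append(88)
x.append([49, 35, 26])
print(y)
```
[[5, 7, 6], [2, 3, 3, 88]]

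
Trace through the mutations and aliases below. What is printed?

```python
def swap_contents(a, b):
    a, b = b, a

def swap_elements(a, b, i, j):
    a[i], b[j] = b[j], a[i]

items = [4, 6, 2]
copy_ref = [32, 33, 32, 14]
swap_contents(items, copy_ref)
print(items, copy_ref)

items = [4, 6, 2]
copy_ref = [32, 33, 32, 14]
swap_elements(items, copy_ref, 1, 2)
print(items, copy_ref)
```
[4, 6, 2] [32, 33, 32, 14]
[4, 32, 2] [32, 33, 6, 14]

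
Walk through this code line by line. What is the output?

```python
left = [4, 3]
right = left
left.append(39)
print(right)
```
[4, 3, 39]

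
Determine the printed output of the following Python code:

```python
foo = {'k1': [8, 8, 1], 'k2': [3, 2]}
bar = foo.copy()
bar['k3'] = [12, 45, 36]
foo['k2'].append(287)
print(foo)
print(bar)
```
{'k1': [8, 8, 1], 'k2': [3, 2, 287]}
{'k1': [8, 8, 1], 'k2': [3, 2, 287], 'k3': [12, 45, 36]}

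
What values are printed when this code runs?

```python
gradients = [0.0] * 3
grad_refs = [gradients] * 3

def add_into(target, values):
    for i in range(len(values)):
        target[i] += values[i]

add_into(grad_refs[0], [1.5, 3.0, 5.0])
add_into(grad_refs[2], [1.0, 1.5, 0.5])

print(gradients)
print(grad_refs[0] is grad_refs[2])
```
[2.5, 4.5, 5.5]
True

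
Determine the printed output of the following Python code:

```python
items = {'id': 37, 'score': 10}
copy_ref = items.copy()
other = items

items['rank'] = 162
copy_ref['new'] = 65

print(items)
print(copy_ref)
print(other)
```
{'id': 37, 'score': 10, 'rank': 162}
{'id': 37, 'score': 10, 'new': 65}
{'id': 37, 'score': 10, 'rank': 162}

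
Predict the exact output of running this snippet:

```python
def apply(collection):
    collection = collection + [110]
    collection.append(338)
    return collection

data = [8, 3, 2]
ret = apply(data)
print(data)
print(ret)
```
[8, 3, 2]
[8, 3, 2, 110, 338]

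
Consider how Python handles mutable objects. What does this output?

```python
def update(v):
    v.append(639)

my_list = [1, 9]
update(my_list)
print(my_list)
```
[1, 9, 639]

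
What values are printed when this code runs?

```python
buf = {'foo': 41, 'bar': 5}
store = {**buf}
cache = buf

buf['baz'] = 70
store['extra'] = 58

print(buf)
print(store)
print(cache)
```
{'foo': 41, 'bar': 5, 'baz': 70}
{'foo': 41, 'bar': 5, 'extra': 58}
{'foo': 41, 'bar': 5, 'baz': 70}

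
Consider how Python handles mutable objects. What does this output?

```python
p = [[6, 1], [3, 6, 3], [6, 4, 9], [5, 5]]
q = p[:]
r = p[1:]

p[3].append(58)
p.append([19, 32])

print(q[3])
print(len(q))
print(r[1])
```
[5, 5, 58]
4
[6, 4, 9]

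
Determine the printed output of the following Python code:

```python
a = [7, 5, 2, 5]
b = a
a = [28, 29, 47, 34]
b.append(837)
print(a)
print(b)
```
[28, 29, 47, 34]
[7, 5, 2, 5, 837]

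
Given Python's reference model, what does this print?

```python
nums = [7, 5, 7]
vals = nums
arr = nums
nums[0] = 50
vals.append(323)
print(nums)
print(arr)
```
[50, 5, 7, 323]
[50, 5, 7, 323]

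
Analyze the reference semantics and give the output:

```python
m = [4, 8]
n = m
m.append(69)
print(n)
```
[4, 8, 69]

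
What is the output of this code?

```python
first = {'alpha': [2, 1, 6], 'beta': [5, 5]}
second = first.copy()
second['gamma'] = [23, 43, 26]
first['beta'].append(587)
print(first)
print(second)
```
{'alpha': [2, 1, 6], 'beta': [5, 5, 587]}
{'alpha': [2, 1, 6], 'beta': [5, 5, 587], 'gamma': [23, 43, 26]}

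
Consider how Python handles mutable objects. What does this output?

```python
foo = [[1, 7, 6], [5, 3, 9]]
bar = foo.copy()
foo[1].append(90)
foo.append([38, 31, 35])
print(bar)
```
[[1, 7, 6], [5, 3, 9, 90]]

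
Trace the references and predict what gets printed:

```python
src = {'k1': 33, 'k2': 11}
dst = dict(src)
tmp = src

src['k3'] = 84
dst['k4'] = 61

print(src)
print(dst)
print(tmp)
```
{'k1': 33, 'k2': 11, 'k3': 84}
{'k1': 33, 'k2': 11, 'k4': 61}
{'k1': 33, 'k2': 11, 'k3': 84}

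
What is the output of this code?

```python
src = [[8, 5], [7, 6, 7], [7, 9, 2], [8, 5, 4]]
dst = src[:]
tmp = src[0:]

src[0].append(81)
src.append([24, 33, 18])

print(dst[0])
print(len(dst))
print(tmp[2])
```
[8, 5, 81]
4
[7, 9, 2]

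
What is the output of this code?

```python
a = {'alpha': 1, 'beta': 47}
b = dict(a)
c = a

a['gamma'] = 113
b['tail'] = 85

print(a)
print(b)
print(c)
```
{'alpha': 1, 'beta': 47, 'gamma': 113}
{'alpha': 1, 'beta': 47, 'tail': 85}
{'alpha': 1, 'beta': 47, 'gamma': 113}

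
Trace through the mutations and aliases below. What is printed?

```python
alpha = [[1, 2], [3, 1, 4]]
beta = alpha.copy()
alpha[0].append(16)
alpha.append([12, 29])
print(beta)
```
[[1, 2, 16], [3, 1, 4]]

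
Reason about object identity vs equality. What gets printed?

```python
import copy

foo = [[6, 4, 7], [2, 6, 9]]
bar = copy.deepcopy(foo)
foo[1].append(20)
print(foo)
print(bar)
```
[[6, 4, 7], [2, 6, 9, 20]]
[[6, 4, 7], [2, 6, 9]]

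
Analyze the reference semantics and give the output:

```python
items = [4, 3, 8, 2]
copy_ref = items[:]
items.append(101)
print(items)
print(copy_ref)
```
[4, 3, 8, 2, 101]
[4, 3, 8, 2]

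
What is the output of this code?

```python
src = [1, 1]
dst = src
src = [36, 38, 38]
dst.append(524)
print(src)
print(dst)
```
[36, 38, 38]
[1, 1, 524]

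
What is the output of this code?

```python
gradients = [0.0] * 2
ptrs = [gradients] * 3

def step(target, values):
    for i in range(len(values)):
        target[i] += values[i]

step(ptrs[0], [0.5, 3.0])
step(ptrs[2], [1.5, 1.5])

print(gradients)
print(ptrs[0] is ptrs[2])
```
[2.0, 4.5]
True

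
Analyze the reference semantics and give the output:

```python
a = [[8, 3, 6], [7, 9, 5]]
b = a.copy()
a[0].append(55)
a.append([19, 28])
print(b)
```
[[8, 3, 6, 55], [7, 9, 5]]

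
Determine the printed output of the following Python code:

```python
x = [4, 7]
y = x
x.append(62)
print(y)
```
[4, 7, 62]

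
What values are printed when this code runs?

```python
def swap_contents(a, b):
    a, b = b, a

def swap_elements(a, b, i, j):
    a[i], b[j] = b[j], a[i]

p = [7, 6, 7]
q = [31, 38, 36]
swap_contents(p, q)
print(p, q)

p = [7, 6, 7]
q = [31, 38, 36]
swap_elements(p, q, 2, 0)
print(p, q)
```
[7, 6, 7] [31, 38, 36]
[7, 6, 31] [7, 38, 36]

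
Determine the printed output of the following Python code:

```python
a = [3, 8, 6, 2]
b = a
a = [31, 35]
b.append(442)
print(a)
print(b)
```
[31, 35]
[3, 8, 6, 2, 442]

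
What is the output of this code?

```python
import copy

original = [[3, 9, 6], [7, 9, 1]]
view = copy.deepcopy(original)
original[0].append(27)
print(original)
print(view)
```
[[3, 9, 6, 27], [7, 9, 1]]
[[3, 9, 6], [7, 9, 1]]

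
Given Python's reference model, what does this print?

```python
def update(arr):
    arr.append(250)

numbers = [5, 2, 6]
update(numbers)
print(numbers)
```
[5, 2, 6, 250]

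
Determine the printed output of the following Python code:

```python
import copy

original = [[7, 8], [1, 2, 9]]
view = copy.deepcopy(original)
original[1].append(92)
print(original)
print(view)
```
[[7, 8], [1, 2, 9, 92]]
[[7, 8], [1, 2, 9]]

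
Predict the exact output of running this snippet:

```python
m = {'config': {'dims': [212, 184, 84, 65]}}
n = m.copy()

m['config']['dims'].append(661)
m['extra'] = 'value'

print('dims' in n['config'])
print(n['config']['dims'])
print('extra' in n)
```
True
[212, 184, 84, 65, 661]
False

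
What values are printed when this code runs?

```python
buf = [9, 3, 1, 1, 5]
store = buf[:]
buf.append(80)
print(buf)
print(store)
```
[9, 3, 1, 1, 5, 80]
[9, 3, 1, 1, 5]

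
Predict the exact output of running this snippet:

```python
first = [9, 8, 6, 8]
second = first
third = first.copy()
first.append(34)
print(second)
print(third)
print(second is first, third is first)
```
[9, 8, 6, 8, 34]
[9, 8, 6, 8]
True False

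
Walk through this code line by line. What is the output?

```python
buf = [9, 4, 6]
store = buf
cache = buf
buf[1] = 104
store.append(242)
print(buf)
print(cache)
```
[9, 104, 6, 242]
[9, 104, 6, 242]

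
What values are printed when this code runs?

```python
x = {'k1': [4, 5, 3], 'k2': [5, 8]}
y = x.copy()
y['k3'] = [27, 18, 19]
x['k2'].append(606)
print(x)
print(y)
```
{'k1': [4, 5, 3], 'k2': [5, 8, 606]}
{'k1': [4, 5, 3], 'k2': [5, 8, 606], 'k3': [27, 18, 19]}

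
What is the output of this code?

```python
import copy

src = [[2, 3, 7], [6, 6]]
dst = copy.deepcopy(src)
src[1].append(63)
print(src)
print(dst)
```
[[2, 3, 7], [6, 6, 63]]
[[2, 3, 7], [6, 6]]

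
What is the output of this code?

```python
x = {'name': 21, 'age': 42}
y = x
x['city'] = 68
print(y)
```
{'name': 21, 'age': 42, 'city': 68}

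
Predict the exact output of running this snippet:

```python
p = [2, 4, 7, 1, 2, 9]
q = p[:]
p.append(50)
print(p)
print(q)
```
[2, 4, 7, 1, 2, 9, 50]
[2, 4, 7, 1, 2, 9]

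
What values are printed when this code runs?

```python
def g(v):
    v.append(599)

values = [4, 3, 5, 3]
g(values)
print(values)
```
[4, 3, 5, 3, 599]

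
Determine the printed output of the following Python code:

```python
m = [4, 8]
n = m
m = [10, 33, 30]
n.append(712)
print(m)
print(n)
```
[10, 33, 30]
[4, 8, 712]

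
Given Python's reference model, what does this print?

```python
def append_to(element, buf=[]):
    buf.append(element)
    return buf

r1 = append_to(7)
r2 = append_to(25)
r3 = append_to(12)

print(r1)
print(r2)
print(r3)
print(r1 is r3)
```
[7, 25, 12]
[7, 25, 12]
[7, 25, 12]
True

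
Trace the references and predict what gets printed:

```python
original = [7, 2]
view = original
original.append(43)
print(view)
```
[7, 2, 43]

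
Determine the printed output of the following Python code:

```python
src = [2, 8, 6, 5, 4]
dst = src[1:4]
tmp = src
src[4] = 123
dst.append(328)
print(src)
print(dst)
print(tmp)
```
[2, 8, 6, 5, 123]
[8, 6, 5, 328]
[2, 8, 6, 5, 123]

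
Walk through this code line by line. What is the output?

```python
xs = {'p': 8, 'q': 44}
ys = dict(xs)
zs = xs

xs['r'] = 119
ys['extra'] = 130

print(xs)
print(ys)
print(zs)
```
{'p': 8, 'q': 44, 'r': 119}
{'p': 8, 'q': 44, 'extra': 130}
{'p': 8, 'q': 44, 'r': 119}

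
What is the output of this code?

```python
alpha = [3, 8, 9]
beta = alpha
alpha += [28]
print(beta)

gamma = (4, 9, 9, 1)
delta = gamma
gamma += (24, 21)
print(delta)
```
[3, 8, 9, 28]
(4, 9, 9, 1)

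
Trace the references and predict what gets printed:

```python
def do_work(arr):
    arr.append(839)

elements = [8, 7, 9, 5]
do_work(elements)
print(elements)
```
[8, 7, 9, 5, 839]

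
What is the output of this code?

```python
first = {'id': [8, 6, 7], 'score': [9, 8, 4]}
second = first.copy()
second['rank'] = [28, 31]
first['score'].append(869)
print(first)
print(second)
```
{'id': [8, 6, 7], 'score': [9, 8, 4, 869]}
{'id': [8, 6, 7], 'score': [9, 8, 4, 869], 'rank': [28, 31]}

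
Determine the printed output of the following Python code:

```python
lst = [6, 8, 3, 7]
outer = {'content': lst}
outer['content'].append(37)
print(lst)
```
[6, 8, 3, 7, 37]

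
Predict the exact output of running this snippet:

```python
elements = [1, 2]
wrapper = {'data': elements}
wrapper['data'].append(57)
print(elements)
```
[1, 2, 57]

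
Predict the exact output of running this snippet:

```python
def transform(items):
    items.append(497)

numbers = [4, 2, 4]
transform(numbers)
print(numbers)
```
[4, 2, 4, 497]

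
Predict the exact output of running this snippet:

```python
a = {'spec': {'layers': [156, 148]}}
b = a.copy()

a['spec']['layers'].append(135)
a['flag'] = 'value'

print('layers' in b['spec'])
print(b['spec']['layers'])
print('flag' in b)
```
True
[156, 148, 135]
False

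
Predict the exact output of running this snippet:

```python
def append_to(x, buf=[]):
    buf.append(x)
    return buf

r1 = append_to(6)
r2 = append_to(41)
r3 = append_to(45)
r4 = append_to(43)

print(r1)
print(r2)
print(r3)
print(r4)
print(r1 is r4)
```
[6, 41, 45, 43]
[6, 41, 45, 43]
[6, 41, 45, 43]
[6, 41, 45, 43]
True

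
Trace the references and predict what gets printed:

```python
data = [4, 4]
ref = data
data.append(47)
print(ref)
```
[4, 4, 47]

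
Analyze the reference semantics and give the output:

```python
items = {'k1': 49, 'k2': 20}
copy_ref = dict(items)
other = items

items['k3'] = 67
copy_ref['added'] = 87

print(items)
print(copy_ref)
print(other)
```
{'k1': 49, 'k2': 20, 'k3': 67}
{'k1': 49, 'k2': 20, 'added': 87}
{'k1': 49, 'k2': 20, 'k3': 67}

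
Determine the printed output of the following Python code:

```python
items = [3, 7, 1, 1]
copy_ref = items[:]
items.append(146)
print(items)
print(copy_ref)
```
[3, 7, 1, 1, 146]
[3, 7, 1, 1]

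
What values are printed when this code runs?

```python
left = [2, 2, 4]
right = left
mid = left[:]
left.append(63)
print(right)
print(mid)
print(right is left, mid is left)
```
[2, 2, 4, 63]
[2, 2, 4]
True False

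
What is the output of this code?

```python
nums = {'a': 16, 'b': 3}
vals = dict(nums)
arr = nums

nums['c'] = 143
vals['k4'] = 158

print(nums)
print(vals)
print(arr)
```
{'a': 16, 'b': 3, 'c': 143}
{'a': 16, 'b': 3, 'k4': 158}
{'a': 16, 'b': 3, 'c': 143}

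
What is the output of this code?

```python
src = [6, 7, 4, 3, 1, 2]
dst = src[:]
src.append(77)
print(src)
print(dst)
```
[6, 7, 4, 3, 1, 2, 77]
[6, 7, 4, 3, 1, 2]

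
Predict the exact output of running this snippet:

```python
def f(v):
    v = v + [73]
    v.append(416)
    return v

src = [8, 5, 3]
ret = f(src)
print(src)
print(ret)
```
[8, 5, 3]
[8, 5, 3, 73, 416]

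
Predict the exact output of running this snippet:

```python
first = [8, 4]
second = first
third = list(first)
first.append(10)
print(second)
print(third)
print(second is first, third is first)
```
[8, 4, 10]
[8, 4]
True False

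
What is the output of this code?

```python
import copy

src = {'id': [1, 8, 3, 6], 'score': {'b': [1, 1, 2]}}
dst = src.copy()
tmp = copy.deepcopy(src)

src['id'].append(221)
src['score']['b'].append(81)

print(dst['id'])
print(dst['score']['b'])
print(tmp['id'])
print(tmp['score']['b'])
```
[1, 8, 3, 6, 221]
[1, 1, 2, 81]
[1, 8, 3, 6]
[1, 1, 2]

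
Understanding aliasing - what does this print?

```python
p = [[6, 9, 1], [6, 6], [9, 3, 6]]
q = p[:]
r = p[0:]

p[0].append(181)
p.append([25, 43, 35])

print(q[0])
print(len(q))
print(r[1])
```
[6, 9, 1, 181]
3
[6, 6]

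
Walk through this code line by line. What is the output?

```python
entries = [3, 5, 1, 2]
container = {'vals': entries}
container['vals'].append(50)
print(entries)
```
[3, 5, 1, 2, 50]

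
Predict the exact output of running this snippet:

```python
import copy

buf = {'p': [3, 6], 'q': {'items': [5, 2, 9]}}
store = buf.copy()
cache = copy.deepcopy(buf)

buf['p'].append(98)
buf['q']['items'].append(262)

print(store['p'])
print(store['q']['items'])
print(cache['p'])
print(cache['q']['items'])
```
[3, 6, 98]
[5, 2, 9, 262]
[3, 6]
[5, 2, 9]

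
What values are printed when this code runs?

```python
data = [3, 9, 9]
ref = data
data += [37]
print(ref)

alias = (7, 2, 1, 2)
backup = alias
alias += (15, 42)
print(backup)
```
[3, 9, 9, 37]
(7, 2, 1, 2)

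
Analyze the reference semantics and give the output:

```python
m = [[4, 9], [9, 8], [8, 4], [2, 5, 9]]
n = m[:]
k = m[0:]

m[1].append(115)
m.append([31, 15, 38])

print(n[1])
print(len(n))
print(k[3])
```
[9, 8, 115]
4
[2, 5, 9]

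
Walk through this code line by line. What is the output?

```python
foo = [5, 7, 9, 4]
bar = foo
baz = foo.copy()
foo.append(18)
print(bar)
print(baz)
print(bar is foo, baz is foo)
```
[5, 7, 9, 4, 18]
[5, 7, 9, 4]
True False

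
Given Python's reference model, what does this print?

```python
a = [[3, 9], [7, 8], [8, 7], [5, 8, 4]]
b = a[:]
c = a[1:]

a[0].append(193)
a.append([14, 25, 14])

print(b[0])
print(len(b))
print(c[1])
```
[3, 9, 193]
4
[8, 7]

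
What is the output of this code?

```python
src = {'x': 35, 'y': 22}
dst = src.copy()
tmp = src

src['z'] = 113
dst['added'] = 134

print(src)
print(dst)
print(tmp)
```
{'x': 35, 'y': 22, 'z': 113}
{'x': 35, 'y': 22, 'added': 134}
{'x': 35, 'y': 22, 'z': 113}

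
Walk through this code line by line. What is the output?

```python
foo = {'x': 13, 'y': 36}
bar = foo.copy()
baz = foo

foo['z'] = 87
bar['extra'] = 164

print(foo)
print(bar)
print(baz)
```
{'x': 13, 'y': 36, 'z': 87}
{'x': 13, 'y': 36, 'extra': 164}
{'x': 13, 'y': 36, 'z': 87}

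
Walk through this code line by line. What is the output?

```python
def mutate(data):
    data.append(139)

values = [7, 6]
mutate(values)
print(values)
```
[7, 6, 139]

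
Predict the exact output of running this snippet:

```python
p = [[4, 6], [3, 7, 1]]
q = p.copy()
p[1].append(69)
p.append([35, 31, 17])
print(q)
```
[[4, 6], [3, 7, 1, 69]]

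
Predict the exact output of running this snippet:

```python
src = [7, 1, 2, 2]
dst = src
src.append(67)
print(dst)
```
[7, 1, 2, 2, 67]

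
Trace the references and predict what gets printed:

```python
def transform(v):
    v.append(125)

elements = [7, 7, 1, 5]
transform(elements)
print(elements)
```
[7, 7, 1, 5, 125]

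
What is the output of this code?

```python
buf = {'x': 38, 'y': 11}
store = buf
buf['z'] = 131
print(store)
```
{'x': 38, 'y': 11, 'z': 131}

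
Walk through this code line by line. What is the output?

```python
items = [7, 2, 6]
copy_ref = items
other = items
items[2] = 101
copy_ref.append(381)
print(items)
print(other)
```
[7, 2, 101, 381]
[7, 2, 101, 381]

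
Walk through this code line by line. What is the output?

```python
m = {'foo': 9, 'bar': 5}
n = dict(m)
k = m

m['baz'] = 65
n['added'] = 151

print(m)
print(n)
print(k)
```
{'foo': 9, 'bar': 5, 'baz': 65}
{'foo': 9, 'bar': 5, 'added': 151}
{'foo': 9, 'bar': 5, 'baz': 65}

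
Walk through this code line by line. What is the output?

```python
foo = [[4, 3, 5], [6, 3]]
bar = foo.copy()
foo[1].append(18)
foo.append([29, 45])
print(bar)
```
[[4, 3, 5], [6, 3, 18]]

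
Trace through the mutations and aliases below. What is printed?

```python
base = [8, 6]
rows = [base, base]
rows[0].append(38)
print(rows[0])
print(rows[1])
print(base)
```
[8, 6, 38]
[8, 6, 38]
[8, 6, 38]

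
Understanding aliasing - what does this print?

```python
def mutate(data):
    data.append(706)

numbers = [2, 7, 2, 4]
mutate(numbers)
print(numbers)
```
[2, 7, 2, 4, 706]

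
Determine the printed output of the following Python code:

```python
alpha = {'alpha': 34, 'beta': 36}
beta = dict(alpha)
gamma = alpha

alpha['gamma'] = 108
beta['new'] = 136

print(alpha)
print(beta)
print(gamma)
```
{'alpha': 34, 'beta': 36, 'gamma': 108}
{'alpha': 34, 'beta': 36, 'new': 136}
{'alpha': 34, 'beta': 36, 'gamma': 108}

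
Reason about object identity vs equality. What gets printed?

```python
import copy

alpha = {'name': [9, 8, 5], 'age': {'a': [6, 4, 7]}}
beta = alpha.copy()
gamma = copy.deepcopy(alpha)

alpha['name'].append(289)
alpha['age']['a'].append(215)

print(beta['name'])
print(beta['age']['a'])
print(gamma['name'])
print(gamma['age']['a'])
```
[9, 8, 5, 289]
[6, 4, 7, 215]
[9, 8, 5]
[6, 4, 7]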